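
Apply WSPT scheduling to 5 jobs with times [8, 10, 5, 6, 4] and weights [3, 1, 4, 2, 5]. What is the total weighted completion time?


Compute p/w ratios and sort ascending (WSPT): [(4, 5), (5, 4), (8, 3), (6, 2), (10, 1)]
Compute weighted completion times:
  Job (p=4,w=5): C=4, w*C=5*4=20
  Job (p=5,w=4): C=9, w*C=4*9=36
  Job (p=8,w=3): C=17, w*C=3*17=51
  Job (p=6,w=2): C=23, w*C=2*23=46
  Job (p=10,w=1): C=33, w*C=1*33=33
Total weighted completion time = 186

186


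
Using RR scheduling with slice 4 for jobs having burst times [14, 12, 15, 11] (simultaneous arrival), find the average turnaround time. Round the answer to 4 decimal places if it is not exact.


Time quantum = 4
Execution trace:
  J1 runs 4 units, time = 4
  J2 runs 4 units, time = 8
  J3 runs 4 units, time = 12
  J4 runs 4 units, time = 16
  J1 runs 4 units, time = 20
  J2 runs 4 units, time = 24
  J3 runs 4 units, time = 28
  J4 runs 4 units, time = 32
  J1 runs 4 units, time = 36
  J2 runs 4 units, time = 40
  J3 runs 4 units, time = 44
  J4 runs 3 units, time = 47
  J1 runs 2 units, time = 49
  J3 runs 3 units, time = 52
Finish times: [49, 40, 52, 47]
Average turnaround = 188/4 = 47.0

47.0


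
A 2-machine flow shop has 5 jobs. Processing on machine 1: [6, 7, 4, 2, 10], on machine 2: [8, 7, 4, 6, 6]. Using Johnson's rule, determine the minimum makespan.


Apply Johnson's rule:
  Group 1 (a <= b): [(4, 2, 6), (3, 4, 4), (1, 6, 8), (2, 7, 7)]
  Group 2 (a > b): [(5, 10, 6)]
Optimal job order: [4, 3, 1, 2, 5]
Schedule:
  Job 4: M1 done at 2, M2 done at 8
  Job 3: M1 done at 6, M2 done at 12
  Job 1: M1 done at 12, M2 done at 20
  Job 2: M1 done at 19, M2 done at 27
  Job 5: M1 done at 29, M2 done at 35
Makespan = 35

35


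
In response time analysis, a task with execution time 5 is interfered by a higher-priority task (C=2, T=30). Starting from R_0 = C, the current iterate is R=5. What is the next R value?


R_next = C + ceil(R_prev / T_hp) * C_hp
ceil(5 / 30) = ceil(0.1667) = 1
Interference = 1 * 2 = 2
R_next = 5 + 2 = 7

7


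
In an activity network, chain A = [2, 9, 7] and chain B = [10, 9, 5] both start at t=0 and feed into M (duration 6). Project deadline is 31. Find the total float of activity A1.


Forward pass: ES(A1) = sum of predecessors on chain A = 0
EF = ES + duration = 0 + 2 = 2
Backward pass: LF(M) = deadline = 31; LS(M) = 31 - 6 = 25
LF(A1) = LS(M) - sum(successors on chain A) = 25 - 16 = 9
LS = LF - duration = 9 - 2 = 7
Total float = LS - ES = 7 - 0 = 7

7


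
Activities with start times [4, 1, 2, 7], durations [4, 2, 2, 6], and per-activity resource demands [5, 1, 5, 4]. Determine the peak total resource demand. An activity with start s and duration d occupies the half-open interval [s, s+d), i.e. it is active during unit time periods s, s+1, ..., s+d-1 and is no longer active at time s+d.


Each activity i is active on [start_i, start_i + duration_i).
Compute total resource usage per time slot:
  t=0: active resources = [], total = 0
  t=1: active resources = [1], total = 1
  t=2: active resources = [1, 5], total = 6
  t=3: active resources = [5], total = 5
  t=4: active resources = [5], total = 5
  t=5: active resources = [5], total = 5
  t=6: active resources = [5], total = 5
  t=7: active resources = [5, 4], total = 9
  t=8: active resources = [4], total = 4
  t=9: active resources = [4], total = 4
  t=10: active resources = [4], total = 4
  t=11: active resources = [4], total = 4
  t=12: active resources = [4], total = 4
Peak resource demand = 9

9


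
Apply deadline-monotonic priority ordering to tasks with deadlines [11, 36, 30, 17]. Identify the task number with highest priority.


Sort tasks by relative deadline (ascending):
  Task 1: deadline = 11
  Task 4: deadline = 17
  Task 3: deadline = 30
  Task 2: deadline = 36
Priority order (highest first): [1, 4, 3, 2]
Highest priority task = 1

1


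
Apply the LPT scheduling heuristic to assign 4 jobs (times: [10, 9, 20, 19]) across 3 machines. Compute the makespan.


Sort jobs in decreasing order (LPT): [20, 19, 10, 9]
Assign each job to the least loaded machine:
  Machine 1: jobs [20], load = 20
  Machine 2: jobs [19], load = 19
  Machine 3: jobs [10, 9], load = 19
Makespan = max load = 20

20


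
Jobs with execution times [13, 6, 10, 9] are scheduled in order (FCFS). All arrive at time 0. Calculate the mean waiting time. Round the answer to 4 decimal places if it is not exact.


FCFS order (as given): [13, 6, 10, 9]
Waiting times:
  Job 1: wait = 0
  Job 2: wait = 13
  Job 3: wait = 19
  Job 4: wait = 29
Sum of waiting times = 61
Average waiting time = 61/4 = 15.25

15.25


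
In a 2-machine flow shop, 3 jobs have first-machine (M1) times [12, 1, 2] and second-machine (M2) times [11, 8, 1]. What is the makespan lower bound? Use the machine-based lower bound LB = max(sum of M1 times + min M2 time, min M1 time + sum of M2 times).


LB1 = sum(M1 times) + min(M2 times) = 15 + 1 = 16
LB2 = min(M1 times) + sum(M2 times) = 1 + 20 = 21
Lower bound = max(LB1, LB2) = max(16, 21) = 21

21


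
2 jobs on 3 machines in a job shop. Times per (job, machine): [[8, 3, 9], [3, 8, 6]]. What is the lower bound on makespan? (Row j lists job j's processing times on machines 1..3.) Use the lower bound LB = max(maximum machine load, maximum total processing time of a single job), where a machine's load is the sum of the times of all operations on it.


Machine loads:
  Machine 1: 8 + 3 = 11
  Machine 2: 3 + 8 = 11
  Machine 3: 9 + 6 = 15
Max machine load = 15
Job totals:
  Job 1: 20
  Job 2: 17
Max job total = 20
Lower bound = max(15, 20) = 20

20


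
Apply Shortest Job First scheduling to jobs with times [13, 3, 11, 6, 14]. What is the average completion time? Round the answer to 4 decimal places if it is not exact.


SJF order (ascending): [3, 6, 11, 13, 14]
Completion times:
  Job 1: burst=3, C=3
  Job 2: burst=6, C=9
  Job 3: burst=11, C=20
  Job 4: burst=13, C=33
  Job 5: burst=14, C=47
Average completion = 112/5 = 22.4

22.4


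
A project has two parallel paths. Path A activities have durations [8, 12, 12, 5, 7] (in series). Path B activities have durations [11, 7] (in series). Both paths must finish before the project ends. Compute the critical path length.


Path A total = 8 + 12 + 12 + 5 + 7 = 44
Path B total = 11 + 7 = 18
Critical path = longest path = max(44, 18) = 44

44


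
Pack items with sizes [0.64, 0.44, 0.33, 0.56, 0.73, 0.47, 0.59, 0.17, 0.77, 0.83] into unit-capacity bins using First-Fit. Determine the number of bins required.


Place items sequentially using First-Fit:
  Item 0.64 -> new Bin 1
  Item 0.44 -> new Bin 2
  Item 0.33 -> Bin 1 (now 0.97)
  Item 0.56 -> Bin 2 (now 1.0)
  Item 0.73 -> new Bin 3
  Item 0.47 -> new Bin 4
  Item 0.59 -> new Bin 5
  Item 0.17 -> Bin 3 (now 0.9)
  Item 0.77 -> new Bin 6
  Item 0.83 -> new Bin 7
Total bins used = 7

7


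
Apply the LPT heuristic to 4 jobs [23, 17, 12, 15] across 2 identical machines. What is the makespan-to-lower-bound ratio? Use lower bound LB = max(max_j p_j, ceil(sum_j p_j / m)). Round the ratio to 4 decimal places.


LPT order: [23, 17, 15, 12]
Machine loads after assignment: [35, 32]
LPT makespan = 35
Lower bound = max(max_job, ceil(total/2)) = max(23, 34) = 34
Ratio = 35 / 34 = 1.0294

1.0294


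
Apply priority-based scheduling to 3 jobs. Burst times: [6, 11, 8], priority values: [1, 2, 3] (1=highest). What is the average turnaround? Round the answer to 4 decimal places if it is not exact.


Sort by priority (ascending = highest first):
Order: [(1, 6), (2, 11), (3, 8)]
Completion times:
  Priority 1, burst=6, C=6
  Priority 2, burst=11, C=17
  Priority 3, burst=8, C=25
Average turnaround = 48/3 = 16.0

16.0


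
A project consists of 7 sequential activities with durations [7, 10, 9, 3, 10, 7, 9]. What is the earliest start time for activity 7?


Activity 7 starts after activities 1 through 6 complete.
Predecessor durations: [7, 10, 9, 3, 10, 7]
ES = 7 + 10 + 9 + 3 + 10 + 7 = 46

46


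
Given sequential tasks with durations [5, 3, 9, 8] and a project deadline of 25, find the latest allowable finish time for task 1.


LF(activity 1) = deadline - sum of successor durations
Successors: activities 2 through 4 with durations [3, 9, 8]
Sum of successor durations = 20
LF = 25 - 20 = 5

5


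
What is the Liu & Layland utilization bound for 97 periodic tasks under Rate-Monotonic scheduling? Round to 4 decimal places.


Compute 2^(1/97) = 1.0071714397
Subtract 1: 1.0071714397 - 1 = 0.0071714397
Multiply by n: 97 * 0.0071714397 = 0.6956296509
Round to 4 dp: 0.6956

0.6956


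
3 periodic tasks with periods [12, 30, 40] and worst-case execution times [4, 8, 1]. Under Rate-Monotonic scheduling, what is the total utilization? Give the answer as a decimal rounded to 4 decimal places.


Compute individual utilizations (exact fractions):
  Task 1: C/T = 4/12 = 1/3 (approx. 0.3333)
  Task 2: C/T = 8/30 = 4/15 (approx. 0.2667)
  Task 3: C/T = 1/40 (approx. 0.025)
Total utilization U = 1/3 + 4/15 + 1/40 = 5/8
Rounded to 4 decimal places: U = 0.6250
RM (Liu & Layland) bound for 3 tasks = 0.779763; compare with U = 5/8 (approx. 0.625000)
U <= bound, so schedulable by RM sufficient condition.

0.6250


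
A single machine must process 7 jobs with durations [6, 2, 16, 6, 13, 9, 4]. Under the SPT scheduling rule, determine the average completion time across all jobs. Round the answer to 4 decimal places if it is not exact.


Sort jobs by processing time (SPT order): [2, 4, 6, 6, 9, 13, 16]
Compute completion times sequentially:
  Job 1: processing = 2, completes at 2
  Job 2: processing = 4, completes at 6
  Job 3: processing = 6, completes at 12
  Job 4: processing = 6, completes at 18
  Job 5: processing = 9, completes at 27
  Job 6: processing = 13, completes at 40
  Job 7: processing = 16, completes at 56
Sum of completion times = 161
Average completion time = 161/7 = 23.0

23.0


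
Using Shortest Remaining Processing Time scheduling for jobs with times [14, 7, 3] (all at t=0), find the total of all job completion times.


Since all jobs arrive at t=0, SRPT equals SPT ordering.
SPT order: [3, 7, 14]
Completion times:
  Job 1: p=3, C=3
  Job 2: p=7, C=10
  Job 3: p=14, C=24
Total completion time = 3 + 10 + 24 = 37

37


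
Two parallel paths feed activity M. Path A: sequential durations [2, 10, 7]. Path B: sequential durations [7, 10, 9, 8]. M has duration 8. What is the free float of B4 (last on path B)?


ES(B4) = sum of predecessors on chain B = 26
EF(B4) = ES + duration = 26 + 8 = 34
Successor of B4 is M. ES(M) = max(sum(A), sum(B)) = max(19, 34) = 34
Free float = ES(successor) - EF(current) = 34 - 34 = 0

0


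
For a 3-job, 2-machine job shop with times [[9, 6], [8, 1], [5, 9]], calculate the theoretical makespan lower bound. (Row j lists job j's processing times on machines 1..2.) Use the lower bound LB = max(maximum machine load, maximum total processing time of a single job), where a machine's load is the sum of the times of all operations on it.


Machine loads:
  Machine 1: 9 + 8 + 5 = 22
  Machine 2: 6 + 1 + 9 = 16
Max machine load = 22
Job totals:
  Job 1: 15
  Job 2: 9
  Job 3: 14
Max job total = 15
Lower bound = max(22, 15) = 22

22


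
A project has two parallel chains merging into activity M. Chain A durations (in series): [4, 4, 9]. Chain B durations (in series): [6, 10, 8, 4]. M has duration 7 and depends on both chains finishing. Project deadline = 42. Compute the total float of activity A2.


Forward pass: ES(A2) = sum of predecessors on chain A = 4
EF = ES + duration = 4 + 4 = 8
Backward pass: LF(M) = deadline = 42; LS(M) = 42 - 7 = 35
LF(A2) = LS(M) - sum(successors on chain A) = 35 - 9 = 26
LS = LF - duration = 26 - 4 = 22
Total float = LS - ES = 22 - 4 = 18

18


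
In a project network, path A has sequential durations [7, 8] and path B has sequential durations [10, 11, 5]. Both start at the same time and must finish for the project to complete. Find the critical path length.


Path A total = 7 + 8 = 15
Path B total = 10 + 11 + 5 = 26
Critical path = longest path = max(15, 26) = 26

26


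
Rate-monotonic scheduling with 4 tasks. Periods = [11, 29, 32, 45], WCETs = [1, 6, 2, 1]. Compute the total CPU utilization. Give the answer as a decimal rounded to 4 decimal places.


Compute individual utilizations (exact fractions):
  Task 1: C/T = 1/11 (approx. 0.0909)
  Task 2: C/T = 6/29 (approx. 0.2069)
  Task 3: C/T = 2/32 = 1/16 (approx. 0.0625)
  Task 4: C/T = 1/45 (approx. 0.0222)
Total utilization U = 1/11 + 6/29 + 1/16 + 1/45 = 87859/229680
Rounded to 4 decimal places: U = 0.3825
RM (Liu & Layland) bound for 4 tasks = 0.756828; compare with U = 87859/229680 (approx. 0.382528)
U <= bound, so schedulable by RM sufficient condition.

0.3825


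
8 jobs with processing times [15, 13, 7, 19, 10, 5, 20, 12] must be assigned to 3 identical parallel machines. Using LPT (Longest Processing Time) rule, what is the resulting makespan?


Sort jobs in decreasing order (LPT): [20, 19, 15, 13, 12, 10, 7, 5]
Assign each job to the least loaded machine:
  Machine 1: jobs [20, 10, 5], load = 35
  Machine 2: jobs [19, 12], load = 31
  Machine 3: jobs [15, 13, 7], load = 35
Makespan = max load = 35

35


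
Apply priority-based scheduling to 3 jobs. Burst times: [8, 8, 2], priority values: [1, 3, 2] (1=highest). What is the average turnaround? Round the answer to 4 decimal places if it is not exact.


Sort by priority (ascending = highest first):
Order: [(1, 8), (2, 2), (3, 8)]
Completion times:
  Priority 1, burst=8, C=8
  Priority 2, burst=2, C=10
  Priority 3, burst=8, C=18
Average turnaround = 36/3 = 12.0

12.0


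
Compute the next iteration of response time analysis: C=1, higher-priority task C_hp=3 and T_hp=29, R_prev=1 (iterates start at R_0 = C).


R_next = C + ceil(R_prev / T_hp) * C_hp
ceil(1 / 29) = ceil(0.0345) = 1
Interference = 1 * 3 = 3
R_next = 1 + 3 = 4

4


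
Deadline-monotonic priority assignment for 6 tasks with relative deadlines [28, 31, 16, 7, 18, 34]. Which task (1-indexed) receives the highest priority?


Sort tasks by relative deadline (ascending):
  Task 4: deadline = 7
  Task 3: deadline = 16
  Task 5: deadline = 18
  Task 1: deadline = 28
  Task 2: deadline = 31
  Task 6: deadline = 34
Priority order (highest first): [4, 3, 5, 1, 2, 6]
Highest priority task = 4

4


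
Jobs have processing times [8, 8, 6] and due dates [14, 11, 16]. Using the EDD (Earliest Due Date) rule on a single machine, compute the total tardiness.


Sort by due date (EDD order): [(8, 11), (8, 14), (6, 16)]
Compute completion times and tardiness:
  Job 1: p=8, d=11, C=8, tardiness=max(0,8-11)=0
  Job 2: p=8, d=14, C=16, tardiness=max(0,16-14)=2
  Job 3: p=6, d=16, C=22, tardiness=max(0,22-16)=6
Total tardiness = 8

8


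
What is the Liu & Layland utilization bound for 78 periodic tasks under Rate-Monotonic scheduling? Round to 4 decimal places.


Compute 2^(1/78) = 1.0089261045
Subtract 1: 1.0089261045 - 1 = 0.0089261045
Multiply by n: 78 * 0.0089261045 = 0.6962361510
Round to 4 dp: 0.6962

0.6962


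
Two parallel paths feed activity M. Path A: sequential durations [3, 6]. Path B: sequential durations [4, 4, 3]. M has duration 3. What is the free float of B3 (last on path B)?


ES(B3) = sum of predecessors on chain B = 8
EF(B3) = ES + duration = 8 + 3 = 11
Successor of B3 is M. ES(M) = max(sum(A), sum(B)) = max(9, 11) = 11
Free float = ES(successor) - EF(current) = 11 - 11 = 0

0


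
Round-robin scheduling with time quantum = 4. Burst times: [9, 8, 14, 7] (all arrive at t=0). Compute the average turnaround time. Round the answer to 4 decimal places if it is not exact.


Time quantum = 4
Execution trace:
  J1 runs 4 units, time = 4
  J2 runs 4 units, time = 8
  J3 runs 4 units, time = 12
  J4 runs 4 units, time = 16
  J1 runs 4 units, time = 20
  J2 runs 4 units, time = 24
  J3 runs 4 units, time = 28
  J4 runs 3 units, time = 31
  J1 runs 1 units, time = 32
  J3 runs 4 units, time = 36
  J3 runs 2 units, time = 38
Finish times: [32, 24, 38, 31]
Average turnaround = 125/4 = 31.25

31.25


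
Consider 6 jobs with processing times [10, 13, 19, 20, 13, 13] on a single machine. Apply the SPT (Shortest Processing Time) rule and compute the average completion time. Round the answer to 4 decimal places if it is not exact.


Sort jobs by processing time (SPT order): [10, 13, 13, 13, 19, 20]
Compute completion times sequentially:
  Job 1: processing = 10, completes at 10
  Job 2: processing = 13, completes at 23
  Job 3: processing = 13, completes at 36
  Job 4: processing = 13, completes at 49
  Job 5: processing = 19, completes at 68
  Job 6: processing = 20, completes at 88
Sum of completion times = 274
Average completion time = 274/6 = 45.6667

45.6667


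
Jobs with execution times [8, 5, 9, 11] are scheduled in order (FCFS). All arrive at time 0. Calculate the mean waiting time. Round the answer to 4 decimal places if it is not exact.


FCFS order (as given): [8, 5, 9, 11]
Waiting times:
  Job 1: wait = 0
  Job 2: wait = 8
  Job 3: wait = 13
  Job 4: wait = 22
Sum of waiting times = 43
Average waiting time = 43/4 = 10.75

10.75


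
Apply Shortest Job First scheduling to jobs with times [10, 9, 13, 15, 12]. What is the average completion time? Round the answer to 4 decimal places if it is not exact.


SJF order (ascending): [9, 10, 12, 13, 15]
Completion times:
  Job 1: burst=9, C=9
  Job 2: burst=10, C=19
  Job 3: burst=12, C=31
  Job 4: burst=13, C=44
  Job 5: burst=15, C=59
Average completion = 162/5 = 32.4

32.4


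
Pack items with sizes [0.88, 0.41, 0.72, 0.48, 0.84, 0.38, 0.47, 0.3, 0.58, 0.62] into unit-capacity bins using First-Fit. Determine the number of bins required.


Place items sequentially using First-Fit:
  Item 0.88 -> new Bin 1
  Item 0.41 -> new Bin 2
  Item 0.72 -> new Bin 3
  Item 0.48 -> Bin 2 (now 0.89)
  Item 0.84 -> new Bin 4
  Item 0.38 -> new Bin 5
  Item 0.47 -> Bin 5 (now 0.85)
  Item 0.3 -> new Bin 6
  Item 0.58 -> Bin 6 (now 0.88)
  Item 0.62 -> new Bin 7
Total bins used = 7

7


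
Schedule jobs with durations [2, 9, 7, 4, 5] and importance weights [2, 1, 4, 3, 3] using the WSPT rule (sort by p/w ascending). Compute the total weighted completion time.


Compute p/w ratios and sort ascending (WSPT): [(2, 2), (4, 3), (5, 3), (7, 4), (9, 1)]
Compute weighted completion times:
  Job (p=2,w=2): C=2, w*C=2*2=4
  Job (p=4,w=3): C=6, w*C=3*6=18
  Job (p=5,w=3): C=11, w*C=3*11=33
  Job (p=7,w=4): C=18, w*C=4*18=72
  Job (p=9,w=1): C=27, w*C=1*27=27
Total weighted completion time = 154

154


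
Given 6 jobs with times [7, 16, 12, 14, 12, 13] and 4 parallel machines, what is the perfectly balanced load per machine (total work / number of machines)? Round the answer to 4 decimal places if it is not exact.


Total processing time = 7 + 16 + 12 + 14 + 12 + 13 = 74
Number of machines = 4
Ideal balanced load = 74 / 4 = 18.5

18.5


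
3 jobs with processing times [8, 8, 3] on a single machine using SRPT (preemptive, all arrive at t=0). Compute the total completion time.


Since all jobs arrive at t=0, SRPT equals SPT ordering.
SPT order: [3, 8, 8]
Completion times:
  Job 1: p=3, C=3
  Job 2: p=8, C=11
  Job 3: p=8, C=19
Total completion time = 3 + 11 + 19 = 33

33


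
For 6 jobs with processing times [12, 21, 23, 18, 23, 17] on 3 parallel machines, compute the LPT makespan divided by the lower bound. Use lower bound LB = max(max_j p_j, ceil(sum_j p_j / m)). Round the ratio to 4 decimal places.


LPT order: [23, 23, 21, 18, 17, 12]
Machine loads after assignment: [40, 35, 39]
LPT makespan = 40
Lower bound = max(max_job, ceil(total/3)) = max(23, 38) = 38
Ratio = 40 / 38 = 1.0526

1.0526


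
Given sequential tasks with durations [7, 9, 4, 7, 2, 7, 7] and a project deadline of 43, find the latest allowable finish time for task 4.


LF(activity 4) = deadline - sum of successor durations
Successors: activities 5 through 7 with durations [2, 7, 7]
Sum of successor durations = 16
LF = 43 - 16 = 27

27


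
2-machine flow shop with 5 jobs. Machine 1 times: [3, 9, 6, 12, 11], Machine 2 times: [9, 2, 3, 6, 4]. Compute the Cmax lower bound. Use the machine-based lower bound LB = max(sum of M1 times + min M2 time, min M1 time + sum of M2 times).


LB1 = sum(M1 times) + min(M2 times) = 41 + 2 = 43
LB2 = min(M1 times) + sum(M2 times) = 3 + 24 = 27
Lower bound = max(LB1, LB2) = max(43, 27) = 43

43


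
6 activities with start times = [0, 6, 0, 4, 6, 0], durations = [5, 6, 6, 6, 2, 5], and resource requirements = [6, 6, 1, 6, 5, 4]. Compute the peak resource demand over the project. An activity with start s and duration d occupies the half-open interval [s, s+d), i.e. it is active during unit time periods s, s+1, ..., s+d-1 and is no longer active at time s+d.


Each activity i is active on [start_i, start_i + duration_i).
Compute total resource usage per time slot:
  t=0: active resources = [6, 1, 4], total = 11
  t=1: active resources = [6, 1, 4], total = 11
  t=2: active resources = [6, 1, 4], total = 11
  t=3: active resources = [6, 1, 4], total = 11
  t=4: active resources = [6, 1, 6, 4], total = 17
  t=5: active resources = [1, 6], total = 7
  t=6: active resources = [6, 6, 5], total = 17
  t=7: active resources = [6, 6, 5], total = 17
  t=8: active resources = [6, 6], total = 12
  t=9: active resources = [6, 6], total = 12
  t=10: active resources = [6], total = 6
  t=11: active resources = [6], total = 6
Peak resource demand = 17

17


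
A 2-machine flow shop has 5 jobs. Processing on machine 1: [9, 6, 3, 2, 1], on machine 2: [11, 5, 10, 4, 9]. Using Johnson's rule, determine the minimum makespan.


Apply Johnson's rule:
  Group 1 (a <= b): [(5, 1, 9), (4, 2, 4), (3, 3, 10), (1, 9, 11)]
  Group 2 (a > b): [(2, 6, 5)]
Optimal job order: [5, 4, 3, 1, 2]
Schedule:
  Job 5: M1 done at 1, M2 done at 10
  Job 4: M1 done at 3, M2 done at 14
  Job 3: M1 done at 6, M2 done at 24
  Job 1: M1 done at 15, M2 done at 35
  Job 2: M1 done at 21, M2 done at 40
Makespan = 40

40


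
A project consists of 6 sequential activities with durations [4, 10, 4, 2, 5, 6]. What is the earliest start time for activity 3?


Activity 3 starts after activities 1 through 2 complete.
Predecessor durations: [4, 10]
ES = 4 + 10 = 14

14


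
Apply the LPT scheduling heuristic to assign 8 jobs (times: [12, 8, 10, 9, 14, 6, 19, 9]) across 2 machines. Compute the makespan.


Sort jobs in decreasing order (LPT): [19, 14, 12, 10, 9, 9, 8, 6]
Assign each job to the least loaded machine:
  Machine 1: jobs [19, 10, 9, 6], load = 44
  Machine 2: jobs [14, 12, 9, 8], load = 43
Makespan = max load = 44

44


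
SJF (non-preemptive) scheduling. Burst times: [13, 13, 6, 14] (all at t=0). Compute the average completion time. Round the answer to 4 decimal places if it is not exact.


SJF order (ascending): [6, 13, 13, 14]
Completion times:
  Job 1: burst=6, C=6
  Job 2: burst=13, C=19
  Job 3: burst=13, C=32
  Job 4: burst=14, C=46
Average completion = 103/4 = 25.75

25.75


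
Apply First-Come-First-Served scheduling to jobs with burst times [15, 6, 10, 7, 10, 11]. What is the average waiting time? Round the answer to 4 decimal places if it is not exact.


FCFS order (as given): [15, 6, 10, 7, 10, 11]
Waiting times:
  Job 1: wait = 0
  Job 2: wait = 15
  Job 3: wait = 21
  Job 4: wait = 31
  Job 5: wait = 38
  Job 6: wait = 48
Sum of waiting times = 153
Average waiting time = 153/6 = 25.5

25.5


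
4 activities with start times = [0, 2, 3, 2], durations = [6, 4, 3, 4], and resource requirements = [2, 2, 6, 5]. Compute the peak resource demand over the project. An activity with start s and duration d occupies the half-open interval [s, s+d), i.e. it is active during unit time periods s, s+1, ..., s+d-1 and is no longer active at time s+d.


Each activity i is active on [start_i, start_i + duration_i).
Compute total resource usage per time slot:
  t=0: active resources = [2], total = 2
  t=1: active resources = [2], total = 2
  t=2: active resources = [2, 2, 5], total = 9
  t=3: active resources = [2, 2, 6, 5], total = 15
  t=4: active resources = [2, 2, 6, 5], total = 15
  t=5: active resources = [2, 2, 6, 5], total = 15
Peak resource demand = 15

15


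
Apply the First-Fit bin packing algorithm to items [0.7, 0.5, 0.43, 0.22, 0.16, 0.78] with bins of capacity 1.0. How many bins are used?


Place items sequentially using First-Fit:
  Item 0.7 -> new Bin 1
  Item 0.5 -> new Bin 2
  Item 0.43 -> Bin 2 (now 0.93)
  Item 0.22 -> Bin 1 (now 0.92)
  Item 0.16 -> new Bin 3
  Item 0.78 -> Bin 3 (now 0.94)
Total bins used = 3

3


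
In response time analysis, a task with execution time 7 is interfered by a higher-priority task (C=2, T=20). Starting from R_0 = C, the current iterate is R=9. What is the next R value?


R_next = C + ceil(R_prev / T_hp) * C_hp
ceil(9 / 20) = ceil(0.45) = 1
Interference = 1 * 2 = 2
R_next = 7 + 2 = 9
R_next = R_prev, so the iteration has converged (response time = 9).

9


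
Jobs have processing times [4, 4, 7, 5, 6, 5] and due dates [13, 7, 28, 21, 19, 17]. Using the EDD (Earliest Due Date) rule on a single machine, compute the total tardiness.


Sort by due date (EDD order): [(4, 7), (4, 13), (5, 17), (6, 19), (5, 21), (7, 28)]
Compute completion times and tardiness:
  Job 1: p=4, d=7, C=4, tardiness=max(0,4-7)=0
  Job 2: p=4, d=13, C=8, tardiness=max(0,8-13)=0
  Job 3: p=5, d=17, C=13, tardiness=max(0,13-17)=0
  Job 4: p=6, d=19, C=19, tardiness=max(0,19-19)=0
  Job 5: p=5, d=21, C=24, tardiness=max(0,24-21)=3
  Job 6: p=7, d=28, C=31, tardiness=max(0,31-28)=3
Total tardiness = 6

6


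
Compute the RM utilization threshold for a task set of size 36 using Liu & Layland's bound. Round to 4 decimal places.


Compute 2^(1/36) = 1.0194406437
Subtract 1: 1.0194406437 - 1 = 0.0194406437
Multiply by n: 36 * 0.0194406437 = 0.6998631732
Round to 4 dp: 0.6999

0.6999


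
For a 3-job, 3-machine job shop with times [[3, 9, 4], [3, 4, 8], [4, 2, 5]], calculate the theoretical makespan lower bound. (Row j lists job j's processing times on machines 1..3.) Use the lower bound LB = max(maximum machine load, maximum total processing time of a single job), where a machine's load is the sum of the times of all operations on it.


Machine loads:
  Machine 1: 3 + 3 + 4 = 10
  Machine 2: 9 + 4 + 2 = 15
  Machine 3: 4 + 8 + 5 = 17
Max machine load = 17
Job totals:
  Job 1: 16
  Job 2: 15
  Job 3: 11
Max job total = 16
Lower bound = max(17, 16) = 17

17


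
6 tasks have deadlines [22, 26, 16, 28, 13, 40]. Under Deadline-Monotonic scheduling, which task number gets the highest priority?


Sort tasks by relative deadline (ascending):
  Task 5: deadline = 13
  Task 3: deadline = 16
  Task 1: deadline = 22
  Task 2: deadline = 26
  Task 4: deadline = 28
  Task 6: deadline = 40
Priority order (highest first): [5, 3, 1, 2, 4, 6]
Highest priority task = 5

5


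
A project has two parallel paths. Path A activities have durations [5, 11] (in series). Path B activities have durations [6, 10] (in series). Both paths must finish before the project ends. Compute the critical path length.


Path A total = 5 + 11 = 16
Path B total = 6 + 10 = 16
Critical path = longest path = max(16, 16) = 16

16


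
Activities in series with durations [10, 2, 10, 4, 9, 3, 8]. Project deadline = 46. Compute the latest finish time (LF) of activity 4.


LF(activity 4) = deadline - sum of successor durations
Successors: activities 5 through 7 with durations [9, 3, 8]
Sum of successor durations = 20
LF = 46 - 20 = 26

26


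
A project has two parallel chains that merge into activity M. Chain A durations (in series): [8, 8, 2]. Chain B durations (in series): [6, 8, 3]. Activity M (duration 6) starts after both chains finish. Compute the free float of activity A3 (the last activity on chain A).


ES(A3) = sum of predecessors on chain A = 16
EF(A3) = ES + duration = 16 + 2 = 18
Successor of A3 is M. ES(M) = max(sum(A), sum(B)) = max(18, 17) = 18
Free float = ES(successor) - EF(current) = 18 - 18 = 0

0


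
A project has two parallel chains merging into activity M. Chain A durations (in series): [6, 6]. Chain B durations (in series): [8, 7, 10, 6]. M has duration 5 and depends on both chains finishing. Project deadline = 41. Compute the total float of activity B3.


Forward pass: ES(B3) = sum of predecessors on chain B = 15
EF = ES + duration = 15 + 10 = 25
Backward pass: LF(M) = deadline = 41; LS(M) = 41 - 5 = 36
LF(B3) = LS(M) - sum(successors on chain B) = 36 - 6 = 30
LS = LF - duration = 30 - 10 = 20
Total float = LS - ES = 20 - 15 = 5

5


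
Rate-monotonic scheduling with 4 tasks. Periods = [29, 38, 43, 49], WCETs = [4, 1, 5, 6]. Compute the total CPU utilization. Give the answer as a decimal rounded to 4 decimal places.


Compute individual utilizations (exact fractions):
  Task 1: C/T = 4/29 (approx. 0.1379)
  Task 2: C/T = 1/38 (approx. 0.0263)
  Task 3: C/T = 5/43 (approx. 0.1163)
  Task 4: C/T = 6/49 (approx. 0.1224)
Total utilization U = 4/29 + 1/38 + 5/43 + 6/49 = 935673/2321914
Rounded to 4 decimal places: U = 0.4030
RM (Liu & Layland) bound for 4 tasks = 0.756828; compare with U = 935673/2321914 (approx. 0.402975)
U <= bound, so schedulable by RM sufficient condition.

0.4030


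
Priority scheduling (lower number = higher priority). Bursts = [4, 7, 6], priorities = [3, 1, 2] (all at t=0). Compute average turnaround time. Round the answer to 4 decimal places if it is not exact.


Sort by priority (ascending = highest first):
Order: [(1, 7), (2, 6), (3, 4)]
Completion times:
  Priority 1, burst=7, C=7
  Priority 2, burst=6, C=13
  Priority 3, burst=4, C=17
Average turnaround = 37/3 = 12.3333

12.3333


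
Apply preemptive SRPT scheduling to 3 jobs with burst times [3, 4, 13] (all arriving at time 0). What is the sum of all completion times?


Since all jobs arrive at t=0, SRPT equals SPT ordering.
SPT order: [3, 4, 13]
Completion times:
  Job 1: p=3, C=3
  Job 2: p=4, C=7
  Job 3: p=13, C=20
Total completion time = 3 + 7 + 20 = 30

30


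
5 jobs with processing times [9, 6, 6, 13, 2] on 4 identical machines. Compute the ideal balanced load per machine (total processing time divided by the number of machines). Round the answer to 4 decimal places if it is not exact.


Total processing time = 9 + 6 + 6 + 13 + 2 = 36
Number of machines = 4
Ideal balanced load = 36 / 4 = 9.0

9.0


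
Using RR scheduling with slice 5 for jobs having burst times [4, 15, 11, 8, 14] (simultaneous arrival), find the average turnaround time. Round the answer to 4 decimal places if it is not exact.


Time quantum = 5
Execution trace:
  J1 runs 4 units, time = 4
  J2 runs 5 units, time = 9
  J3 runs 5 units, time = 14
  J4 runs 5 units, time = 19
  J5 runs 5 units, time = 24
  J2 runs 5 units, time = 29
  J3 runs 5 units, time = 34
  J4 runs 3 units, time = 37
  J5 runs 5 units, time = 42
  J2 runs 5 units, time = 47
  J3 runs 1 units, time = 48
  J5 runs 4 units, time = 52
Finish times: [4, 47, 48, 37, 52]
Average turnaround = 188/5 = 37.6

37.6


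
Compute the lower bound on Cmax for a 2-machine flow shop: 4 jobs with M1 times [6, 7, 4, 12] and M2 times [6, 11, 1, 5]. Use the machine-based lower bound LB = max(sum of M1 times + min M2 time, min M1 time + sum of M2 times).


LB1 = sum(M1 times) + min(M2 times) = 29 + 1 = 30
LB2 = min(M1 times) + sum(M2 times) = 4 + 23 = 27
Lower bound = max(LB1, LB2) = max(30, 27) = 30

30


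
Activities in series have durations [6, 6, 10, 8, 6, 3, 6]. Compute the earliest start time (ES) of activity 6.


Activity 6 starts after activities 1 through 5 complete.
Predecessor durations: [6, 6, 10, 8, 6]
ES = 6 + 6 + 10 + 8 + 6 = 36

36


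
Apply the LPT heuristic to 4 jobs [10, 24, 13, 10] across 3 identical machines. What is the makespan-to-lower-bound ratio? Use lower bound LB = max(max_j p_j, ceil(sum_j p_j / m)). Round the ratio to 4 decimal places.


LPT order: [24, 13, 10, 10]
Machine loads after assignment: [24, 13, 20]
LPT makespan = 24
Lower bound = max(max_job, ceil(total/3)) = max(24, 19) = 24
Ratio = 24 / 24 = 1.0

1.0


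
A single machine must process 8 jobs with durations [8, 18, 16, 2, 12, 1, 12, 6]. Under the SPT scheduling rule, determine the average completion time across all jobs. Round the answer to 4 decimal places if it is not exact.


Sort jobs by processing time (SPT order): [1, 2, 6, 8, 12, 12, 16, 18]
Compute completion times sequentially:
  Job 1: processing = 1, completes at 1
  Job 2: processing = 2, completes at 3
  Job 3: processing = 6, completes at 9
  Job 4: processing = 8, completes at 17
  Job 5: processing = 12, completes at 29
  Job 6: processing = 12, completes at 41
  Job 7: processing = 16, completes at 57
  Job 8: processing = 18, completes at 75
Sum of completion times = 232
Average completion time = 232/8 = 29.0

29.0


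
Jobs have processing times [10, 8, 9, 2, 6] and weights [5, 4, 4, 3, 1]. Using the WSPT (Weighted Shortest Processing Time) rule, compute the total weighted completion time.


Compute p/w ratios and sort ascending (WSPT): [(2, 3), (10, 5), (8, 4), (9, 4), (6, 1)]
Compute weighted completion times:
  Job (p=2,w=3): C=2, w*C=3*2=6
  Job (p=10,w=5): C=12, w*C=5*12=60
  Job (p=8,w=4): C=20, w*C=4*20=80
  Job (p=9,w=4): C=29, w*C=4*29=116
  Job (p=6,w=1): C=35, w*C=1*35=35
Total weighted completion time = 297

297


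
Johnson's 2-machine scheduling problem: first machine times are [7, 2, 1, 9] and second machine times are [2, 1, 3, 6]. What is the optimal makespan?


Apply Johnson's rule:
  Group 1 (a <= b): [(3, 1, 3)]
  Group 2 (a > b): [(4, 9, 6), (1, 7, 2), (2, 2, 1)]
Optimal job order: [3, 4, 1, 2]
Schedule:
  Job 3: M1 done at 1, M2 done at 4
  Job 4: M1 done at 10, M2 done at 16
  Job 1: M1 done at 17, M2 done at 19
  Job 2: M1 done at 19, M2 done at 20
Makespan = 20

20


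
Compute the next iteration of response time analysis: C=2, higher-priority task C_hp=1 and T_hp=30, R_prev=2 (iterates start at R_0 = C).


R_next = C + ceil(R_prev / T_hp) * C_hp
ceil(2 / 30) = ceil(0.0667) = 1
Interference = 1 * 1 = 1
R_next = 2 + 1 = 3

3


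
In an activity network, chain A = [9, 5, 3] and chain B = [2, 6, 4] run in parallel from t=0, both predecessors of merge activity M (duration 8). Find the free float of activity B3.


ES(B3) = sum of predecessors on chain B = 8
EF(B3) = ES + duration = 8 + 4 = 12
Successor of B3 is M. ES(M) = max(sum(A), sum(B)) = max(17, 12) = 17
Free float = ES(successor) - EF(current) = 17 - 12 = 5

5


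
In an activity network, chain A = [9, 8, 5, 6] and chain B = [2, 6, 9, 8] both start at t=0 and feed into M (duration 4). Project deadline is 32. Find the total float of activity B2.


Forward pass: ES(B2) = sum of predecessors on chain B = 2
EF = ES + duration = 2 + 6 = 8
Backward pass: LF(M) = deadline = 32; LS(M) = 32 - 4 = 28
LF(B2) = LS(M) - sum(successors on chain B) = 28 - 17 = 11
LS = LF - duration = 11 - 6 = 5
Total float = LS - ES = 5 - 2 = 3

3


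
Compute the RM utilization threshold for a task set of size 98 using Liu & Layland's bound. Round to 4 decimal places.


Compute 2^(1/98) = 1.0070980027
Subtract 1: 1.0070980027 - 1 = 0.0070980027
Multiply by n: 98 * 0.0070980027 = 0.6956042646
Round to 4 dp: 0.6956

0.6956


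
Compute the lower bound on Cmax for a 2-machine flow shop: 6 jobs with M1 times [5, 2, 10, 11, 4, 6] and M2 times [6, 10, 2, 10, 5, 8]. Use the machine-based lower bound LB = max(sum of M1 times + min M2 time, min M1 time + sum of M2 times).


LB1 = sum(M1 times) + min(M2 times) = 38 + 2 = 40
LB2 = min(M1 times) + sum(M2 times) = 2 + 41 = 43
Lower bound = max(LB1, LB2) = max(40, 43) = 43

43


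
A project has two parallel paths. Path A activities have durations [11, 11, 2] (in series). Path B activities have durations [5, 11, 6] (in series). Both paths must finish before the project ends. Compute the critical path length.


Path A total = 11 + 11 + 2 = 24
Path B total = 5 + 11 + 6 = 22
Critical path = longest path = max(24, 22) = 24

24


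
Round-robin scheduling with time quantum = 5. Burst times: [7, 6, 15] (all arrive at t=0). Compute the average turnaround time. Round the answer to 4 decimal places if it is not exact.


Time quantum = 5
Execution trace:
  J1 runs 5 units, time = 5
  J2 runs 5 units, time = 10
  J3 runs 5 units, time = 15
  J1 runs 2 units, time = 17
  J2 runs 1 units, time = 18
  J3 runs 5 units, time = 23
  J3 runs 5 units, time = 28
Finish times: [17, 18, 28]
Average turnaround = 63/3 = 21.0

21.0


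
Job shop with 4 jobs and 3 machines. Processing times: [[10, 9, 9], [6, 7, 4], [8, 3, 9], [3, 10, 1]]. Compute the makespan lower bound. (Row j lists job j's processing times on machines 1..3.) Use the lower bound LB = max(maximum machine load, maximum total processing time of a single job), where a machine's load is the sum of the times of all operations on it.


Machine loads:
  Machine 1: 10 + 6 + 8 + 3 = 27
  Machine 2: 9 + 7 + 3 + 10 = 29
  Machine 3: 9 + 4 + 9 + 1 = 23
Max machine load = 29
Job totals:
  Job 1: 28
  Job 2: 17
  Job 3: 20
  Job 4: 14
Max job total = 28
Lower bound = max(29, 28) = 29

29


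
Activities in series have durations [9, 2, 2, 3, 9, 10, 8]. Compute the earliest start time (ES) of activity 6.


Activity 6 starts after activities 1 through 5 complete.
Predecessor durations: [9, 2, 2, 3, 9]
ES = 9 + 2 + 2 + 3 + 9 = 25

25


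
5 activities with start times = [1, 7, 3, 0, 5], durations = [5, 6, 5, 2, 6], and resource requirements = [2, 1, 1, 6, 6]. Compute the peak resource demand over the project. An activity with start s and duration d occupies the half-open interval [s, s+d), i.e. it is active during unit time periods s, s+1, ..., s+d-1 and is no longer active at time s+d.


Each activity i is active on [start_i, start_i + duration_i).
Compute total resource usage per time slot:
  t=0: active resources = [6], total = 6
  t=1: active resources = [2, 6], total = 8
  t=2: active resources = [2], total = 2
  t=3: active resources = [2, 1], total = 3
  t=4: active resources = [2, 1], total = 3
  t=5: active resources = [2, 1, 6], total = 9
  t=6: active resources = [1, 6], total = 7
  t=7: active resources = [1, 1, 6], total = 8
  t=8: active resources = [1, 6], total = 7
  t=9: active resources = [1, 6], total = 7
  t=10: active resources = [1, 6], total = 7
  t=11: active resources = [1], total = 1
  t=12: active resources = [1], total = 1
Peak resource demand = 9

9


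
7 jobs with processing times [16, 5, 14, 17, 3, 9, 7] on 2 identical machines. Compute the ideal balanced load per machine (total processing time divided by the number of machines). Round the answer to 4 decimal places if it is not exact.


Total processing time = 16 + 5 + 14 + 17 + 3 + 9 + 7 = 71
Number of machines = 2
Ideal balanced load = 71 / 2 = 35.5

35.5


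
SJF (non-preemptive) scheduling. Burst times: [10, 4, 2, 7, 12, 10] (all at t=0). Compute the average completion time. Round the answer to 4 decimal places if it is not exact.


SJF order (ascending): [2, 4, 7, 10, 10, 12]
Completion times:
  Job 1: burst=2, C=2
  Job 2: burst=4, C=6
  Job 3: burst=7, C=13
  Job 4: burst=10, C=23
  Job 5: burst=10, C=33
  Job 6: burst=12, C=45
Average completion = 122/6 = 20.3333

20.3333


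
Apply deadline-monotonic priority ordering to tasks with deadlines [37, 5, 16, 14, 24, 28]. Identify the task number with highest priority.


Sort tasks by relative deadline (ascending):
  Task 2: deadline = 5
  Task 4: deadline = 14
  Task 3: deadline = 16
  Task 5: deadline = 24
  Task 6: deadline = 28
  Task 1: deadline = 37
Priority order (highest first): [2, 4, 3, 5, 6, 1]
Highest priority task = 2

2


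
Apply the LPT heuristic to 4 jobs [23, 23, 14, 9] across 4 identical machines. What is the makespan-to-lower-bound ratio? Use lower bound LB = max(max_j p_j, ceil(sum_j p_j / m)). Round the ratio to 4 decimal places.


LPT order: [23, 23, 14, 9]
Machine loads after assignment: [23, 23, 14, 9]
LPT makespan = 23
Lower bound = max(max_job, ceil(total/4)) = max(23, 18) = 23
Ratio = 23 / 23 = 1.0

1.0
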